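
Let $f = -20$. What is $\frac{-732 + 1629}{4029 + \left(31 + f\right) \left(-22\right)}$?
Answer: $\frac{897}{3787} \approx 0.23686$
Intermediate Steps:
$\frac{-732 + 1629}{4029 + \left(31 + f\right) \left(-22\right)} = \frac{-732 + 1629}{4029 + \left(31 - 20\right) \left(-22\right)} = \frac{897}{4029 + 11 \left(-22\right)} = \frac{897}{4029 - 242} = \frac{897}{3787}$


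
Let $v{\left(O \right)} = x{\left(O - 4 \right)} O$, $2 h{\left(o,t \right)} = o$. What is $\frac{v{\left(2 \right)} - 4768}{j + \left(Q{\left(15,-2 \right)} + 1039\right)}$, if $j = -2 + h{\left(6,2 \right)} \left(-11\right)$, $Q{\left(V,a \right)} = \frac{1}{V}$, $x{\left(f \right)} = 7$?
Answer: $- \frac{71310}{15061} \approx -4.7347$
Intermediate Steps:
$h{\left(o,t \right)} = \frac{o}{2}$
$j = -35$ ($j = -2 + \frac{1}{2} \cdot 6 \left(-11\right) = -2 + 3 \left(-11\right) = -2 - 33 = -35$)
$v{\left(O \right)} = 7 O$
$\frac{v{\left(2 \right)} - 4768}{j + \left(Q{\left(15,-2 \right)} + 1039\right)} = \frac{7 \cdot 2 - 4768}{-35 + \left(\frac{1}{15} + 1039\right)} = \frac{14 - 4768}{-35 + \left(\frac{1}{15} + 1039\right)} = - \frac{4754}{-35 + \frac{15586}{15}} = - \frac{4754}{\frac{15061}{15}} = \left(-4754\right) \frac{15}{15061} = - \frac{71310}{15061}$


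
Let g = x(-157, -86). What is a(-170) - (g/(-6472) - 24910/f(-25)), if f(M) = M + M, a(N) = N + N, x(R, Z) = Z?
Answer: -13562291/16180 ≈ -838.21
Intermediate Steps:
g = -86
a(N) = 2*N
f(M) = 2*M
a(-170) - (g/(-6472) - 24910/f(-25)) = 2*(-170) - (-86/(-6472) - 24910/(2*(-25))) = -340 - (-86*(-1/6472) - 24910/(-50)) = -340 - (43/3236 - 24910*(-1/50)) = -340 - (43/3236 + 2491/5) = -340 - 1*8061091/16180 = -340 - 8061091/16180 = -13562291/16180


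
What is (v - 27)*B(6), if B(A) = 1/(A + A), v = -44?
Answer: -71/12 ≈ -5.9167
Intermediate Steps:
B(A) = 1/(2*A)
(v - 27)*B(6) = (-44 - 27)*((1/2)/6) = -71/(2*6) = -71*1/12 = -71/12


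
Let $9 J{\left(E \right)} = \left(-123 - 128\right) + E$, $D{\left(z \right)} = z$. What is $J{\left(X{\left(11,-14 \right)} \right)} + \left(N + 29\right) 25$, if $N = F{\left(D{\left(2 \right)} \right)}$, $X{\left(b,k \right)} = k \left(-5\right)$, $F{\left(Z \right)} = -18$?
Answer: $\frac{2294}{9} \approx 254.89$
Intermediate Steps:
$X{\left(b,k \right)} = - 5 k$
$N = -18$
$J{\left(E \right)} = - \frac{251}{9} + \frac{E}{9}$ ($J{\left(E \right)} = \frac{\left(-123 - 128\right) + E}{9} = \frac{-251 + E}{9} = - \frac{251}{9} + \frac{E}{9}$)
$J{\left(X{\left(11,-14 \right)} \right)} + \left(N + 29\right) 25 = \left(- \frac{251}{9} + \frac{\left(-5\right) \left(-14\right)}{9}\right) + \left(-18 + 29\right) 25 = \left(- \frac{251}{9} + \frac{1}{9} \cdot 70\right) + 11 \cdot 25 = \left(- \frac{251}{9} + \frac{70}{9}\right) + 275 = - \frac{181}{9} + 275 = \frac{2294}{9}$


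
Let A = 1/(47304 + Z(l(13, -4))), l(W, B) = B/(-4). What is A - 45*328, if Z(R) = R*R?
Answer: -698221799/47305 ≈ -14760.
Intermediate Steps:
l(W, B) = -B/4 (l(W, B) = B*(-¼) = -B/4)
Z(R) = R²
A = 1/47305 (A = 1/(47304 + (-¼*(-4))²) = 1/(47304 + 1²) = 1/(47304 + 1) = 1/47305 ≈ 2.1139e-5)
A - 45*328 = 1/47305 - 45*328 = 1/47305 - 1*14760 = 1/47305 - 14760 = -698221799/47305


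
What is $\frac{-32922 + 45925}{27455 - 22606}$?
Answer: $\frac{13003}{4849} \approx 2.6816$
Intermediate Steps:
$\frac{-32922 + 45925}{27455 - 22606} = \frac{13003}{4849}$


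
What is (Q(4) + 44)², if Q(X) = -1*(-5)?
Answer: 2401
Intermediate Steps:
Q(X) = 5
(Q(4) + 44)² = (5 + 44)² = 49² = 2401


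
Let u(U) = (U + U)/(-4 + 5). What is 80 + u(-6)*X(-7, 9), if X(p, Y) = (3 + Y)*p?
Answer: 1088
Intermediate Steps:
u(U) = 2*U (u(U) = (2*U)/1 = (2*U)*1 = 2*U)
X(p, Y) = p*(3 + Y)
80 + u(-6)*X(-7, 9) = 80 + (2*(-6))*(-7*(3 + 9)) = 80 - (-84)*12 = 80 - 12*(-84) = 80 + 1008 = 1088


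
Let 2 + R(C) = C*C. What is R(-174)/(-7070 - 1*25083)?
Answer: -30274/32153 ≈ -0.94156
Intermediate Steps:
R(C) = -2 + C**2 (R(C) = -2 + C*C = -2 + C**2)
R(-174)/(-7070 - 1*25083) = (-2 + (-174)**2)/(-7070 - 1*25083) = (-2 + 30276)/(-7070 - 25083) = 30274/(-32153) = 30274*(-1/32153) = -30274/32153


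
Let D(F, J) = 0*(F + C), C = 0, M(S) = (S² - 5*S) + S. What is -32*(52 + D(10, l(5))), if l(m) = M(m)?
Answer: -1664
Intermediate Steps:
M(S) = S² - 4*S
l(m) = m*(-4 + m)
D(F, J) = 0 (D(F, J) = 0*(F + 0) = 0*F = 0)
-32*(52 + D(10, l(5))) = -32*(52 + 0) = -32*52 = -1664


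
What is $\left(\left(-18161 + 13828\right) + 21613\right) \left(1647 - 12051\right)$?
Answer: $-179781120$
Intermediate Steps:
$\left(\left(-18161 + 13828\right) + 21613\right) \left(1647 - 12051\right) = \left(-4333 + 21613\right) \left(-10404\right) = 17280 \left(-10404\right) = -179781120$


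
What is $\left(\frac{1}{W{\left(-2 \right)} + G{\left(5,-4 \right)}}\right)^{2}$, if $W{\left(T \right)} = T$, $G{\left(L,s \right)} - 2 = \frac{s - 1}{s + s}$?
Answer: $\frac{64}{25} \approx 2.56$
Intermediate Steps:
$G{\left(L,s \right)} = 2 + \frac{-1 + s}{2 s}$ ($G{\left(L,s \right)} = 2 + \frac{s - 1}{s + s} = 2 + \frac{-1 + s}{2 s}$)
$\left(\frac{1}{W{\left(-2 \right)} + G{\left(5,-4 \right)}}\right)^{2} = \left(\frac{1}{-2 + \frac{-1 + 5 \left(-4\right)}{2 \left(-4\right)}}\right)^{2} = \left(\frac{1}{-2 + \frac{1}{2} \left(- \frac{1}{4}\right) \left(-1 - 20\right)}\right)^{2} = \left(\frac{1}{-2 + \frac{1}{2} \left(- \frac{1}{4}\right) \left(-21\right)}\right)^{2} = \left(\frac{1}{-2 + \frac{21}{8}}\right)^{2} = \left(\frac{1}{\frac{5}{8}}\right)^{2} = \left(\frac{8}{5}\right)^{2} = \frac{64}{25}$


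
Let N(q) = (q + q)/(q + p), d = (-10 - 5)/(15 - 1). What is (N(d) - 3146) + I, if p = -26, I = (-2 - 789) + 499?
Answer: -1302972/379 ≈ -3437.9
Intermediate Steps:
d = -15/14 ≈ -1.0714
I = -292 (I = -791 + 499 = -292)
N(q) = 2*q/(-26 + q) (N(q) = (q + q)/(q - 26) = (2*q)/(-26 + q) = 2*q/(-26 + q))
(N(d) - 3146) + I = (2*(-15/14)/(-26 - 15/14) - 3146) - 292 = (2*(-15/14)/(-379/14) - 3146) - 292 = (2*(-15/14)*(-14/379) - 3146) - 292 = (30/379 - 3146) - 292 = -1192304/379 - 292 = -1302972/379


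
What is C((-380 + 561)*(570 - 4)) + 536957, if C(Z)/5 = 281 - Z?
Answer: 26132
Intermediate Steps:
C(Z) = 1405 - 5*Z (C(Z) = 5*(281 - Z) = 1405 - 5*Z)
C((-380 + 561)*(570 - 4)) + 536957 = (1405 - 5*(-380 + 561)*(570 - 4)) + 536957 = (1405 - 905*566) + 536957 = (1405 - 5*102446) + 536957 = (1405 - 512230) + 536957 = -510825 + 536957 = 26132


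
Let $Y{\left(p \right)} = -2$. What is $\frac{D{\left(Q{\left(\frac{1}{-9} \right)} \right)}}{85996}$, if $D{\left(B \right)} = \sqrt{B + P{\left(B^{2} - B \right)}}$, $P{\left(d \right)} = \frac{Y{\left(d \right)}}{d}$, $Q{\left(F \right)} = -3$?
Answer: $\frac{i \sqrt{114}}{515976} \approx 2.0693 \cdot 10^{-5} i$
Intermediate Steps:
$P{\left(d \right)} = - \frac{2}{d}$
$D{\left(B \right)} = \sqrt{B - \frac{2}{B^{2} - B}}$
$\frac{D{\left(Q{\left(\frac{1}{-9} \right)} \right)}}{85996} = \frac{\sqrt{\frac{-2 + \left(-3\right)^{2} \left(-1 - 3\right)}{\left(-3\right) \left(-1 - 3\right)}}}{85996} = \sqrt{- \frac{-2 + 9 \left(-4\right)}{3 \left(-4\right)}} \frac{1}{85996} = \sqrt{\left(- \frac{1}{3}\right) \left(- \frac{1}{4}\right) \left(-2 - 36\right)} \frac{1}{85996} = \sqrt{\left(- \frac{1}{3}\right) \left(- \frac{1}{4}\right) \left(-38\right)} \frac{1}{85996} = \sqrt{- \frac{19}{6}} \cdot \frac{1}{85996} = \frac{i \sqrt{114}}{6} \cdot \frac{1}{85996} = \frac{i \sqrt{114}}{515976}$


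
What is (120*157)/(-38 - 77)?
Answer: -3768/23 ≈ -163.83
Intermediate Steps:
(120*157)/(-38 - 77) = 18840/(-115) = 18840*(-1/115) = -3768/23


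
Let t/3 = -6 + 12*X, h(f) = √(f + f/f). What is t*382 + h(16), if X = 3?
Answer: 34380 + √17 ≈ 34384.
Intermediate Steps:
h(f) = √(1 + f) (h(f) = √(f + 1) = √(1 + f))
t = 90 (t = 3*(-6 + 12*3) = 3*(-6 + 36) = 3*30 = 90)
t*382 + h(16) = 90*382 + √(1 + 16) = 34380 + √17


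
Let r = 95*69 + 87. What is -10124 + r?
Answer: -3482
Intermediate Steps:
r = 6642 (r = 6555 + 87 = 6642)
-10124 + r = -10124 + 6642 = -3482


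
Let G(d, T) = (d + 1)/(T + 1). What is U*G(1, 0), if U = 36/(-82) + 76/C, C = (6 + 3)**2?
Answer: 3316/3321 ≈ 0.99849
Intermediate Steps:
G(d, T) = (1 + d)/(1 + T)
C = 81 (C = 9**2 = 81)
U = 1658/3321 (U = 36/(-82) + 76/81 = 36*(-1/82) + 76*(1/81) = -18/41 + 76/81 = 1658/3321 ≈ 0.49925)
U*G(1, 0) = 1658*((1 + 1)/(1 + 0))/3321 = 1658*(2/1)/3321 = 1658*(1*2)/3321 = (1658/3321)*2 = 3316/3321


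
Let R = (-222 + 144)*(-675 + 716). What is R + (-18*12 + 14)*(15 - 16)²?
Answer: -3400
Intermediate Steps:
R = -3198 (R = -78*41 = -3198)
R + (-18*12 + 14)*(15 - 16)² = -3198 + (-18*12 + 14)*(15 - 16)² = -3198 + (-216 + 14)*(-1)² = -3198 - 202*1 = -3198 - 202 = -3400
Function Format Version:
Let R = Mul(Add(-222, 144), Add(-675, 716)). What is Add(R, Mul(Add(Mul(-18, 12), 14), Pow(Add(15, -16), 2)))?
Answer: -3400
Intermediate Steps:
R = -3198 (R = Mul(-78, 41) = -3198)
Add(R, Mul(Add(Mul(-18, 12), 14), Pow(Add(15, -16), 2))) = Add(-3198, Mul(Add(Mul(-18, 12), 14), Pow(Add(15, -16), 2))) = Add(-3198, Mul(Add(-216, 14), Pow(-1, 2))) = Add(-3198, Mul(-202, 1)) = Add(-3198, -202) = -3400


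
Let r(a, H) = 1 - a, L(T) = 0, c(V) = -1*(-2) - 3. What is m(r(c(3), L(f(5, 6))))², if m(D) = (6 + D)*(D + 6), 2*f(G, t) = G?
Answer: 4096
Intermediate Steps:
f(G, t) = G/2
c(V) = -1 (c(V) = 2 - 3 = -1)
m(D) = (6 + D)² (m(D) = (6 + D)*(6 + D) = (6 + D)²)
m(r(c(3), L(f(5, 6))))² = ((6 + (1 - 1*(-1)))²)² = ((6 + (1 + 1))²)² = ((6 + 2)²)² = (8²)² = 64² = 4096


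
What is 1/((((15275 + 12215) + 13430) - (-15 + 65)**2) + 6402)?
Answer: 1/44822 ≈ 2.2310e-5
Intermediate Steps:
1/((((15275 + 12215) + 13430) - (-15 + 65)**2) + 6402) = 1/(((27490 + 13430) - 1*50**2) + 6402) = 1/((40920 - 1*2500) + 6402) = 1/((40920 - 2500) + 6402) = 1/(38420 + 6402) = 1/44822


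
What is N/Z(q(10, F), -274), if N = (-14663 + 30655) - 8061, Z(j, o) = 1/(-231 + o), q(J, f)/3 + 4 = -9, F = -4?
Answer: -4005155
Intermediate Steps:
q(J, f) = -39 (q(J, f) = -12 + 3*(-9) = -12 - 27 = -39)
N = 7931 (N = 15992 - 8061 = 7931)
N/Z(q(10, F), -274) = 7931/(1/(-231 - 274)) = 7931/(1/(-505)) = 7931/(-1/505) = 7931*(-505) = -4005155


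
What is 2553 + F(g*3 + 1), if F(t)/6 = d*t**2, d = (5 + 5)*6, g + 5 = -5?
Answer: 305313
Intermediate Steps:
g = -10 (g = -5 - 5 = -10)
d = 60 (d = 10*6 = 60)
F(t) = 360*t**2 (F(t) = 6*(60*t**2) = 360*t**2)
2553 + F(g*3 + 1) = 2553 + 360*(-10*3 + 1)**2 = 2553 + 360*(-30 + 1)**2 = 2553 + 360*(-29)**2 = 2553 + 360*841 = 2553 + 302760 = 305313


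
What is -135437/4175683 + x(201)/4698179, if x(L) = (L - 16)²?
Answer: -493394518548/19618106181257 ≈ -0.025150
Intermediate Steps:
x(L) = (-16 + L)²
-135437/4175683 + x(201)/4698179 = -135437/4175683 + (-16 + 201)²/4698179 = -135437*1/4175683 + 185²*(1/4698179) = -135437/4175683 + 34225*(1/4698179) = -135437/4175683 + 34225/4698179 = -493394518548/19618106181257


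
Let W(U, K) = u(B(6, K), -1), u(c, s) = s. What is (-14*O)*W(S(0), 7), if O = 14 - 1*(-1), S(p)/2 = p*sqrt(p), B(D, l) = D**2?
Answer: 210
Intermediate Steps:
S(p) = 2*p**(3/2) (S(p) = 2*(p*sqrt(p)) = 2*p**(3/2))
W(U, K) = -1
O = 15 (O = 14 + 1 = 15)
(-14*O)*W(S(0), 7) = -14*15*(-1) = -210*(-1) = 210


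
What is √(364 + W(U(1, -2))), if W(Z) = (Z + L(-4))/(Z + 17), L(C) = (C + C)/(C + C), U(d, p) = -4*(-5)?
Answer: √499093/37 ≈ 19.094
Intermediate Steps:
U(d, p) = 20
L(C) = 1 (L(C) = (2*C)/((2*C)) = (2*C)*(1/(2*C)) = 1)
W(Z) = (1 + Z)/(17 + Z) (W(Z) = (Z + 1)/(Z + 17) = (1 + Z)/(17 + Z))
√(364 + W(U(1, -2))) = √(364 + (1 + 20)/(17 + 20)) = √(364 + 21/37) = √(13489/37) = √499093/37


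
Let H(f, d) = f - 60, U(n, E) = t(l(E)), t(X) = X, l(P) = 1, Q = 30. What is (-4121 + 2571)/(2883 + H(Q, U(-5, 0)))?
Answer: -1550/2853 ≈ -0.54329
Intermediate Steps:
U(n, E) = 1
H(f, d) = -60 + f
(-4121 + 2571)/(2883 + H(Q, U(-5, 0))) = (-4121 + 2571)/(2883 + (-60 + 30)) = -1550/(2883 - 30) = -1550/2853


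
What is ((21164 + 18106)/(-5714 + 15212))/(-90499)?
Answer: -6545/143259917 ≈ -4.5686e-5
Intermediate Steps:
((21164 + 18106)/(-5714 + 15212))/(-90499) = (39270/9498)*(-1/90499) = (39270*(1/9498))*(-1/90499) = (6545/1583)*(-1/90499) = -6545/143259917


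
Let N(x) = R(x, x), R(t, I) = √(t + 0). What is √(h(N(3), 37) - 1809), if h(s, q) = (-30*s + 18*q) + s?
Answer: √(-1143 - 29*√3) ≈ 34.543*I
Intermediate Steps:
R(t, I) = √t
N(x) = √x
h(s, q) = -29*s + 18*q
√(h(N(3), 37) - 1809) = √((-29*√3 + 18*37) - 1809) = √((-29*√3 + 666) - 1809) = √((666 - 29*√3) - 1809) = √(-1143 - 29*√3)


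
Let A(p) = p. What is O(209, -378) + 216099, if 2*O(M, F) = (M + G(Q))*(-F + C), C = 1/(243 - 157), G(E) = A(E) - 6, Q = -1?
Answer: 21867923/86 ≈ 2.5428e+5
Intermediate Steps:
G(E) = -6 + E (G(E) = E - 6 = -6 + E)
C = 1/86 ≈ 0.011628
O(M, F) = (-7 + M)*(1/86 - F)/2 (O(M, F) = ((M + (-6 - 1))*(-F + 1/86))/2 = ((M - 7)*(1/86 - F))/2 = ((-7 + M)*(1/86 - F))/2 = (-7 + M)*(1/86 - F)/2)
O(209, -378) + 216099 = (-7/172 + (1/172)*209 + (7/2)*(-378) - ½*(-378)*209) + 216099 = (-7/172 + 209/172 - 1323 + 39501) + 216099 = 3283409/86 + 216099 = 21867923/86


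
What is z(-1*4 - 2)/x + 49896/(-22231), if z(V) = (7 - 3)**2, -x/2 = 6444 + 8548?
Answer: -8502485/3787354 ≈ -2.2450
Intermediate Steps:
x = -29984 (x = -2*(6444 + 8548) = -2*14992 = -29984)
z(V) = 16 (z(V) = 4**2 = 16)
z(-1*4 - 2)/x + 49896/(-22231) = 16/(-29984) + 49896/(-22231) = 16*(-1/29984) + 49896*(-1/22231) = -1/1874 - 4536/2021 = -8502485/3787354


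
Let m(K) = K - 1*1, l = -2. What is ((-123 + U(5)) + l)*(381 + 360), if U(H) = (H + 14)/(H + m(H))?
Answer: -273182/3 ≈ -91061.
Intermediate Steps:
m(K) = -1 + K (m(K) = K - 1 = -1 + K)
U(H) = (14 + H)/(-1 + 2*H) (U(H) = (H + 14)/(H + (-1 + H)) = (14 + H)/(-1 + 2*H))
((-123 + U(5)) + l)*(381 + 360) = ((-123 + (14 + 5)/(-1 + 2*5)) - 2)*(381 + 360) = ((-123 + 19/(-1 + 10)) - 2)*741 = ((-123 + 19/9) - 2)*741 = (-1088/9 - 2)*741 = -1106/9*741 = -273182/3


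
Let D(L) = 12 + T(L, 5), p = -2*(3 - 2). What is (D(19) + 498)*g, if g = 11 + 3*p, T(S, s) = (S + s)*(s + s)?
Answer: 3750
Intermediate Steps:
p = -2 (p = -2*1 = -2)
T(S, s) = 2*s*(S + s) (T(S, s) = (S + s)*(2*s) = 2*s*(S + s))
D(L) = 62 + 10*L (D(L) = 12 + 2*5*(L + 5) = 12 + 2*5*(5 + L) = 12 + (50 + 10*L) = 62 + 10*L)
g = 5 (g = 11 + 3*(-2) = 11 - 6 = 5)
(D(19) + 498)*g = ((62 + 10*19) + 498)*5 = ((62 + 190) + 498)*5 = (252 + 498)*5 = 750*5 = 3750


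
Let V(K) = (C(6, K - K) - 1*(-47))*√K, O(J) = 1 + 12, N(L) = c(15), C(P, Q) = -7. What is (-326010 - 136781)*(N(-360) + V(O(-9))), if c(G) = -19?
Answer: 8793029 - 18511640*√13 ≈ -5.7952e+7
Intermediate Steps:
N(L) = -19
O(J) = 13
V(K) = 40*√K (V(K) = (-7 - 1*(-47))*√K = (-7 + 47)*√K = 40*√K)
(-326010 - 136781)*(N(-360) + V(O(-9))) = (-326010 - 136781)*(-19 + 40*√13) = -462791*(-19 + 40*√13) = 8793029 - 18511640*√13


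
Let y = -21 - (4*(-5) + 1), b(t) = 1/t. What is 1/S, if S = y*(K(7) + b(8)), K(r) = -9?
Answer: 4/71 ≈ 0.056338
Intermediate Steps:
y = -2 (y = -21 - (-20 + 1) = -21 - 1*(-19) = -21 + 19 = -2)
S = 71/4 (S = -2*(-9 + 1/8) = -2*(-71/8) = 71/4 ≈ 17.750)
1/S = 1/(71/4) = 4/71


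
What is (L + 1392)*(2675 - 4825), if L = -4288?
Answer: 6226400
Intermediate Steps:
(L + 1392)*(2675 - 4825) = (-4288 + 1392)*(2675 - 4825) = -2896*(-2150) = 6226400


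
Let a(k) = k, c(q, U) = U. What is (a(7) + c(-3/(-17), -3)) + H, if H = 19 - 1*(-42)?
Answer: 65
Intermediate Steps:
H = 61 (H = 19 + 42 = 61)
(a(7) + c(-3/(-17), -3)) + H = (7 - 3) + 61 = 4 + 61 = 65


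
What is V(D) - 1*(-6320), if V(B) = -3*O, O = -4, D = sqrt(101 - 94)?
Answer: 6332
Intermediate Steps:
D = sqrt(7) ≈ 2.6458
V(B) = 12 (V(B) = -3*(-4) = 12)
V(D) - 1*(-6320) = 12 - 1*(-6320) = 12 + 6320 = 6332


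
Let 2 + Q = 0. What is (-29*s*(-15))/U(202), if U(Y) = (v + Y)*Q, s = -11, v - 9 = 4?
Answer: 957/86 ≈ 11.128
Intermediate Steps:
Q = -2 (Q = -2 + 0 = -2)
v = 13 (v = 9 + 4 = 13)
U(Y) = -26 - 2*Y (U(Y) = (13 + Y)*(-2) = -26 - 2*Y)
(-29*s*(-15))/U(202) = (-29*(-11)*(-15))/(-26 - 2*202) = (319*(-15))/(-26 - 404) = -4785/(-430) = -4785*(-1/430) = 957/86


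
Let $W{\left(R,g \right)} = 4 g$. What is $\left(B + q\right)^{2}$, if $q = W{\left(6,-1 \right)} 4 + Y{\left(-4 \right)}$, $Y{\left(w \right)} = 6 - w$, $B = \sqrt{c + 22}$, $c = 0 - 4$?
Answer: $54 - 36 \sqrt{2} \approx 3.0883$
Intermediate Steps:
$c = -4$ ($c = 0 - 4 = -4$)
$B = 3 \sqrt{2}$ ($B = \sqrt{-4 + 22} = \sqrt{18} = 3 \sqrt{2} \approx 4.2426$)
$q = -6$ ($q = 4 \left(-1\right) 4 + \left(6 - -4\right) = \left(-4\right) 4 + \left(6 + 4\right) = -16 + 10 = -6$)
$\left(B + q\right)^{2} = \left(3 \sqrt{2} - 6\right)^{2} = \left(-6 + 3 \sqrt{2}\right)^{2}$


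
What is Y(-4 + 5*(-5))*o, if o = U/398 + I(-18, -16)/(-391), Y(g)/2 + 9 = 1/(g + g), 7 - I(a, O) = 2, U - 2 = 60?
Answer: -5818898/2256461 ≈ -2.5788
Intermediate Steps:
U = 62 (U = 2 + 60 = 62)
I(a, O) = 5 (I(a, O) = 7 - 1*2 = 7 - 2 = 5)
Y(g) = -18 + 1/g (Y(g) = -18 + 2/(g + g) = -18 + 2/((2*g)) = -18 + 2*(1/(2*g)) = -18 + 1/g)
o = 11126/77809 (o = 62/398 + 5/(-391) = 62*(1/398) + 5*(-1/391) = 31/199 - 5/391 = 11126/77809 ≈ 0.14299)
Y(-4 + 5*(-5))*o = (-18 + 1/(-4 + 5*(-5)))*(11126/77809) = (-18 + 1/(-4 - 25))*(11126/77809) = (-18 + 1/(-29))*(11126/77809) = (-18 - 1/29)*(11126/77809) = -523/29*11126/77809 = -5818898/2256461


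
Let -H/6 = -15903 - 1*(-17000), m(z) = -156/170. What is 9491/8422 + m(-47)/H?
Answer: 885097781/785309390 ≈ 1.1271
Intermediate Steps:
m(z) = -78/85 (m(z) = -156*1/170 = -78/85)
H = -6582 (H = -6*(-15903 - 1*(-17000)) = -6*(-15903 + 17000) = -6*1097 = -6582)
9491/8422 + m(-47)/H = 9491/8422 - 78/85/(-6582) = 9491*(1/8422) - 78/85*(-1/6582) = 9491/8422 + 13/93245 = 885097781/785309390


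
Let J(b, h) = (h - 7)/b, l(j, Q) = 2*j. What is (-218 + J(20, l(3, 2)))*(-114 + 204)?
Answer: -39249/2 ≈ -19625.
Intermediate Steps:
J(b, h) = (-7 + h)/b
(-218 + J(20, l(3, 2)))*(-114 + 204) = (-218 + (-7 + 2*3)/20)*(-114 + 204) = (-218 + (-7 + 6)/20)*90 = (-218 + (1/20)*(-1))*90 = (-218 - 1/20)*90 = -4361/20*90 = -39249/2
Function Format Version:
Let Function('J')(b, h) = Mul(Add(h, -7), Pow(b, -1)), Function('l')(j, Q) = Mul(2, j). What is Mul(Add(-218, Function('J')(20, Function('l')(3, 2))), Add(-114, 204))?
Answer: Rational(-39249, 2) ≈ -19625.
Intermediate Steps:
Function('J')(b, h) = Mul(Pow(b, -1), Add(-7, h)) (Function('J')(b, h) = Mul(Add(-7, h), Pow(b, -1)) = Mul(Pow(b, -1), Add(-7, h)))
Mul(Add(-218, Function('J')(20, Function('l')(3, 2))), Add(-114, 204)) = Mul(Add(-218, Mul(Pow(20, -1), Add(-7, Mul(2, 3)))), Add(-114, 204)) = Mul(Add(-218, Mul(Rational(1, 20), Add(-7, 6))), 90) = Mul(Add(-218, Mul(Rational(1, 20), -1)), 90) = Mul(Add(-218, Rational(-1, 20)), 90) = Mul(Rational(-4361, 20), 90) = Rational(-39249, 2)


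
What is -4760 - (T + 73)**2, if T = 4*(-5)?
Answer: -7569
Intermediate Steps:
T = -20
-4760 - (T + 73)**2 = -4760 - (-20 + 73)**2 = -4760 - 1*53**2 = -4760 - 1*2809 = -4760 - 2809 = -7569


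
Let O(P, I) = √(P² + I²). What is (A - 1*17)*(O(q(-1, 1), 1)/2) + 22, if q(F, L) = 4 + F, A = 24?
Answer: 22 + 7*√10/2 ≈ 33.068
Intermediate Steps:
O(P, I) = √(I² + P²)
(A - 1*17)*(O(q(-1, 1), 1)/2) + 22 = (24 - 1*17)*(√(1² + (4 - 1)²)/2) + 22 = (24 - 17)*(√(1 + 3²)*(½)) + 22 = 7*(√(1 + 9)*(½)) + 22 = 7*(√10*(½)) + 22 = 7*(√10/2) + 22 = 7*√10/2 + 22 = 22 + 7*√10/2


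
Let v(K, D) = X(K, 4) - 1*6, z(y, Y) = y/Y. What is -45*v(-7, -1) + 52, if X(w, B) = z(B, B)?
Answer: 277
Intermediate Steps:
X(w, B) = 1 (X(w, B) = B/B = 1)
v(K, D) = -5 (v(K, D) = 1 - 1*6 = 1 - 6 = -5)
-45*v(-7, -1) + 52 = -45*(-5) + 52 = 225 + 52 = 277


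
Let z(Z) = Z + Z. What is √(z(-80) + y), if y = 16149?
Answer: √15989 ≈ 126.45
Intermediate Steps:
z(Z) = 2*Z
√(z(-80) + y) = √(2*(-80) + 16149) = √(-160 + 16149) = √15989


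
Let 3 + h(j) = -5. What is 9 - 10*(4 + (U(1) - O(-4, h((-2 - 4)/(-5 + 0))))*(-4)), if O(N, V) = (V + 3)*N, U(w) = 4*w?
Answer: -671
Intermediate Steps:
h(j) = -8 (h(j) = -3 - 5 = -8)
O(N, V) = N*(3 + V) (O(N, V) = (3 + V)*N = N*(3 + V))
9 - 10*(4 + (U(1) - O(-4, h((-2 - 4)/(-5 + 0))))*(-4)) = 9 - 10*(4 + (4*1 - (-4)*(3 - 8))*(-4)) = 9 - 10*(4 + (4 - (-4)*(-5))*(-4)) = 9 - 10*(4 + (4 - 1*20)*(-4)) = 9 - 10*(4 + (4 - 20)*(-4)) = 9 - 10*(4 - 16*(-4)) = 9 - 10*(4 + 64) = 9 - 10*68 = 9 - 680 = -671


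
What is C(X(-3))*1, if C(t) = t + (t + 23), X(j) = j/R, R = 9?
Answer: 67/3 ≈ 22.333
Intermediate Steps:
X(j) = j/9
C(t) = 23 + 2*t (C(t) = t + (23 + t) = 23 + 2*t)
C(X(-3))*1 = (23 + 2*((1/9)*(-3)))*1 = (23 + 2*(-1/3))*1 = (23 - 2/3)*1 = (67/3)*1 = 67/3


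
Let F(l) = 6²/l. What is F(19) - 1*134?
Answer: -2510/19 ≈ -132.11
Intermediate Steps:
F(l) = 36/l
F(19) - 1*134 = 36/19 - 1*134 = 36*(1/19) - 134 = 36/19 - 134 = -2510/19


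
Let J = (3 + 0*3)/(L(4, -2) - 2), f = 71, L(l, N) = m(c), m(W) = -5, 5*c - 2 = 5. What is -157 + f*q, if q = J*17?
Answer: -4720/7 ≈ -674.29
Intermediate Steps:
c = 7/5 (c = ⅖ + (⅕)*5 = ⅖ + 1 = 7/5 ≈ 1.4000)
L(l, N) = -5
J = -3/7 (J = (3 + 0*3)/(-5 - 2) = (3 + 0)/(-7) = 3*(-⅐) = -3/7 ≈ -0.42857)
q = -51/7 (q = -3/7*17 = -51/7 ≈ -7.2857)
-157 + f*q = -157 + 71*(-51/7) = -157 - 3621/7 = -4720/7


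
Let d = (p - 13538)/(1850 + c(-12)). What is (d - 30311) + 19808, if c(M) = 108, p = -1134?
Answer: -10289773/979 ≈ -10511.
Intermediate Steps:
d = -7336/979 (d = (-1134 - 13538)/(1850 + 108) = -14672/1958 = -14672*1/1958 = -7336/979 ≈ -7.4934)
(d - 30311) + 19808 = (-7336/979 - 30311) + 19808 = -29681805/979 + 19808 = -10289773/979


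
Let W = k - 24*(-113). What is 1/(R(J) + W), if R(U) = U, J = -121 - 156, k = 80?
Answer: 1/2515 ≈ 0.00039761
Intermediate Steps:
J = -277
W = 2792 (W = 80 - 24*(-113) = 80 + 2712 = 2792)
1/(R(J) + W) = 1/(-277 + 2792) = 1/2515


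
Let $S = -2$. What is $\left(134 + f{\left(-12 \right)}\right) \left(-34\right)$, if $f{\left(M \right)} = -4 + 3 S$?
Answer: $-4216$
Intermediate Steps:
$f{\left(M \right)} = -10$ ($f{\left(M \right)} = -4 + 3 \left(-2\right) = -4 - 6 = -10$)
$\left(134 + f{\left(-12 \right)}\right) \left(-34\right) = \left(134 - 10\right) \left(-34\right) = 124 \left(-34\right) = -4216$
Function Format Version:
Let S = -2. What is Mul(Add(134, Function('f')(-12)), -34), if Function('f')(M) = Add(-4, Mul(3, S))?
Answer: -4216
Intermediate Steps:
Function('f')(M) = -10 (Function('f')(M) = Add(-4, Mul(3, -2)) = Add(-4, -6) = -10)
Mul(Add(134, Function('f')(-12)), -34) = Mul(Add(134, -10), -34) = Mul(124, -34) = -4216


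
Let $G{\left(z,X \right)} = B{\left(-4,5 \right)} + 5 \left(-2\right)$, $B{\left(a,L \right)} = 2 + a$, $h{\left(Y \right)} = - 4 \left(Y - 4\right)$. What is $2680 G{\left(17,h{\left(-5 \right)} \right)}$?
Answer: $-32160$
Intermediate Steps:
$h{\left(Y \right)} = 16 - 4 Y$ ($h{\left(Y \right)} = - 4 \left(-4 + Y\right) = 16 - 4 Y$)
$G{\left(z,X \right)} = -12$ ($G{\left(z,X \right)} = \left(2 - 4\right) + 5 \left(-2\right) = -2 - 10 = -12$)
$2680 G{\left(17,h{\left(-5 \right)} \right)} = 2680 \left(-12\right) = -32160$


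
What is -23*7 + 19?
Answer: -142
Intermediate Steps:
-23*7 + 19 = -161 + 19 = -142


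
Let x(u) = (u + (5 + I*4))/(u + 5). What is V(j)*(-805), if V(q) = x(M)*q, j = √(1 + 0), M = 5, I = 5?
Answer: -2415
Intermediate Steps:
j = 1 (j = √1 = 1)
x(u) = (25 + u)/(5 + u) (x(u) = (u + (5 + 5*4))/(u + 5) = (u + (5 + 20))/(5 + u) = (u + 25)/(5 + u) = (25 + u)/(5 + u))
V(q) = 3*q (V(q) = ((25 + 5)/(5 + 5))*q = (30/10)*q = ((⅒)*30)*q = 3*q)
V(j)*(-805) = (3*1)*(-805) = 3*(-805) = -2415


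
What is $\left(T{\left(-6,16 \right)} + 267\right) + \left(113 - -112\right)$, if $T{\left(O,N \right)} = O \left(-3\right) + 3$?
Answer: $513$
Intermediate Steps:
$T{\left(O,N \right)} = 3 - 3 O$ ($T{\left(O,N \right)} = - 3 O + 3 = 3 - 3 O$)
$\left(T{\left(-6,16 \right)} + 267\right) + \left(113 - -112\right) = \left(\left(3 - -18\right) + 267\right) + \left(113 - -112\right) = \left(\left(3 + 18\right) + 267\right) + \left(113 + 112\right) = \left(21 + 267\right) + 225 = 288 + 225 = 513$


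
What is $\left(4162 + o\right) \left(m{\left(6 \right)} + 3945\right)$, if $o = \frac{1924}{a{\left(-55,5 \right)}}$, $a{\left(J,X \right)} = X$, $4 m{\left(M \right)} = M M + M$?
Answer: $\frac{89924337}{5} \approx 1.7985 \cdot 10^{7}$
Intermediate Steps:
$m{\left(M \right)} = \frac{M}{4} + \frac{M^{2}}{4}$ ($m{\left(M \right)} = \frac{M M + M}{4} = \frac{M^{2} + M}{4} = \frac{M + M^{2}}{4} = \frac{M}{4} + \frac{M^{2}}{4}$)
$o = \frac{1924}{5} \approx 384.8$
$\left(4162 + o\right) \left(m{\left(6 \right)} + 3945\right) = \left(4162 + \frac{1924}{5}\right) \left(\frac{1}{4} \cdot 6 \left(1 + 6\right) + 3945\right) = \frac{22734 \left(\frac{1}{4} \cdot 6 \cdot 7 + 3945\right)}{5} = \frac{22734 \left(\frac{21}{2} + 3945\right)}{5} = \frac{22734}{5} \cdot \frac{7911}{2} = \frac{89924337}{5}$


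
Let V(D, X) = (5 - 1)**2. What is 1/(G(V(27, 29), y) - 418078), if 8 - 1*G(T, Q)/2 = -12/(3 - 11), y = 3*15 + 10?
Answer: -1/418065 ≈ -2.3920e-6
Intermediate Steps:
V(D, X) = 16 (V(D, X) = 4**2 = 16)
y = 55 (y = 45 + 10 = 55)
G(T, Q) = 13 (G(T, Q) = 16 - 2*(-12)/(3 - 11) = 16 - 2*(-12)/(-8) = 16 - (-1)*(-12)/4 = 16 - 2*3/2 = 16 - 3 = 13)
1/(G(V(27, 29), y) - 418078) = 1/(13 - 418078) = 1/(-418065) = -1/418065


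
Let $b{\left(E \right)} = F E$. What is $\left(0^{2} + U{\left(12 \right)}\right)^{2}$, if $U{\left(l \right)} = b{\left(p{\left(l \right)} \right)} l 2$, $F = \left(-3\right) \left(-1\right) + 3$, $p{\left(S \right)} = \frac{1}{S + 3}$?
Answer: $\frac{2304}{25} \approx 92.16$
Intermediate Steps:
$p{\left(S \right)} = \frac{1}{3 + S}$
$F = 6$ ($F = 3 + 3 = 6$)
$b{\left(E \right)} = 6 E$
$U{\left(l \right)} = \frac{12 l}{3 + l}$ ($U{\left(l \right)} = \frac{6}{3 + l} l 2 = \frac{6 l}{3 + l} 2 = \frac{12 l}{3 + l}$)
$\left(0^{2} + U{\left(12 \right)}\right)^{2} = \left(0^{2} + 12 \cdot 12 \frac{1}{3 + 12}\right)^{2} = \left(0 + 12 \cdot 12 \cdot \frac{1}{15}\right)^{2} = \left(0 + \frac{48}{5}\right)^{2} = \left(\frac{48}{5}\right)^{2} = \frac{2304}{25}$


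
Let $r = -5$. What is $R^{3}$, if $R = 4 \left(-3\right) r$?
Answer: $216000$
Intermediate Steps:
$R = 60$ ($R = 4 \left(-3\right) \left(-5\right) = \left(-12\right) \left(-5\right) = 60$)
$R^{3} = 60^{3} = 216000$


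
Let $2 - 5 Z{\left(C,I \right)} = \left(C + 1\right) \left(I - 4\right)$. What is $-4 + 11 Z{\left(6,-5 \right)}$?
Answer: $139$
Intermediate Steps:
$Z{\left(C,I \right)} = \frac{2}{5} - \frac{\left(1 + C\right) \left(-4 + I\right)}{5}$ ($Z{\left(C,I \right)} = \frac{2}{5} - \frac{\left(C + 1\right) \left(I - 4\right)}{5} = \frac{2}{5} - \frac{\left(1 + C\right) \left(-4 + I\right)}{5}$)
$-4 + 11 Z{\left(6,-5 \right)} = -4 + 11 \left(\frac{6}{5} - -1 + \frac{4}{5} \cdot 6 - \frac{6}{5} \left(-5\right)\right) = -4 + 11 \left(\frac{6}{5} + 1 + \frac{24}{5} + 6\right) = -4 + 11 \cdot 13 = -4 + 143 = 139$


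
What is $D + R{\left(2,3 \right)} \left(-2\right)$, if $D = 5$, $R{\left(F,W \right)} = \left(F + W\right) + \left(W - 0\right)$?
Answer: $-11$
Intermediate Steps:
$R{\left(F,W \right)} = F + 2 W$ ($R{\left(F,W \right)} = \left(F + W\right) + \left(W + 0\right) = \left(F + W\right) + W = F + 2 W$)
$D + R{\left(2,3 \right)} \left(-2\right) = 5 + \left(2 + 2 \cdot 3\right) \left(-2\right) = 5 + \left(2 + 6\right) \left(-2\right) = 5 + 8 \left(-2\right) = 5 - 16 = -11$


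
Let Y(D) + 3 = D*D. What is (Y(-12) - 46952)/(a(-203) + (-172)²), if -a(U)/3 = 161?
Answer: -46811/29101 ≈ -1.6086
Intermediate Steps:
Y(D) = -3 + D² (Y(D) = -3 + D*D = -3 + D²)
a(U) = -483 (a(U) = -3*161 = -483)
(Y(-12) - 46952)/(a(-203) + (-172)²) = ((-3 + (-12)²) - 46952)/(-483 + (-172)²) = ((-3 + 144) - 46952)/(-483 + 29584) = (141 - 46952)/29101 = -46811*1/29101 = -46811/29101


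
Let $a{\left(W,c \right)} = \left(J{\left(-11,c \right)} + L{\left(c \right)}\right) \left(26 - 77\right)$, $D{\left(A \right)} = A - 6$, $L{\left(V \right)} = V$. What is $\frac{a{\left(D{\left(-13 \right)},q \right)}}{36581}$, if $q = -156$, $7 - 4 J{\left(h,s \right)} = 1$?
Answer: $\frac{15759}{73162} \approx 0.2154$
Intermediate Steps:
$J{\left(h,s \right)} = \frac{3}{2}$ ($J{\left(h,s \right)} = \frac{7}{4} - \frac{1}{4} = \frac{3}{2}$)
$D{\left(A \right)} = -6 + A$
$a{\left(W,c \right)} = - \frac{153}{2} - 51 c$ ($a{\left(W,c \right)} = \left(\frac{3}{2} + c\right) \left(26 - 77\right) = \left(\frac{3}{2} + c\right) \left(-51\right) = - \frac{153}{2} - 51 c$)
$\frac{a{\left(D{\left(-13 \right)},q \right)}}{36581} = \frac{- \frac{153}{2} - -7956}{36581} = \left(- \frac{153}{2} + 7956\right) \frac{1}{36581} = \frac{15759}{2} \cdot \frac{1}{36581} = \frac{15759}{73162}$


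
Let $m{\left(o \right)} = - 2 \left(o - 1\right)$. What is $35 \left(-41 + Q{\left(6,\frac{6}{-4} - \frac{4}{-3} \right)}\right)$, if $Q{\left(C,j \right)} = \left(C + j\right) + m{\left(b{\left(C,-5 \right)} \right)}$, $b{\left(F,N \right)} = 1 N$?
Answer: $- \frac{4865}{6} \approx -810.83$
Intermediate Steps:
$b{\left(F,N \right)} = N$
$m{\left(o \right)} = 2 - 2 o$ ($m{\left(o \right)} = - 2 \left(-1 + o\right) = 2 - 2 o$)
$Q{\left(C,j \right)} = 12 + C + j$ ($Q{\left(C,j \right)} = \left(C + j\right) + \left(2 - -10\right) = \left(C + j\right) + \left(2 + 10\right) = \left(C + j\right) + 12 = 12 + C + j$)
$35 \left(-41 + Q{\left(6,\frac{6}{-4} - \frac{4}{-3} \right)}\right) = 35 \left(-41 + \left(12 + 6 + \left(\frac{6}{-4} - \frac{4}{-3}\right)\right)\right) = 35 \left(-41 + \left(12 + 6 + \left(6 \left(- \frac{1}{4}\right) - - \frac{4}{3}\right)\right)\right) = 35 \left(-41 + \left(12 + 6 + \left(- \frac{3}{2} + \frac{4}{3}\right)\right)\right) = 35 \left(-41 + \left(12 + 6 - \frac{1}{6}\right)\right) = 35 \left(-41 + \frac{107}{6}\right) = 35 \left(- \frac{139}{6}\right) = - \frac{4865}{6}$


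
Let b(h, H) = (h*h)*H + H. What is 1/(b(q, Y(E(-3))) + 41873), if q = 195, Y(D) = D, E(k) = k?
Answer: -1/72205 ≈ -1.3849e-5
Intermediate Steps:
b(h, H) = H + H*h**2 (b(h, H) = h**2*H + H = H*h**2 + H = H + H*h**2)
1/(b(q, Y(E(-3))) + 41873) = 1/(-3*(1 + 195**2) + 41873) = 1/(-3*(1 + 38025) + 41873) = 1/(-3*38026 + 41873) = 1/(-114078 + 41873) = 1/(-72205) = -1/72205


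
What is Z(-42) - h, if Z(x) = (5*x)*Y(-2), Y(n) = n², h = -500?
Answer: -340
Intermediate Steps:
Z(x) = 20*x (Z(x) = (5*x)*(-2)² = (5*x)*4 = 20*x)
Z(-42) - h = 20*(-42) - 1*(-500) = -840 + 500 = -340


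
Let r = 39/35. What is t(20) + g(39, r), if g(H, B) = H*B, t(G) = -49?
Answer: -194/35 ≈ -5.5429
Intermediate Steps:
r = 39/35 (r = 39*(1/35) = 39/35 ≈ 1.1143)
g(H, B) = B*H
t(20) + g(39, r) = -49 + (39/35)*39 = -49 + 1521/35 = -194/35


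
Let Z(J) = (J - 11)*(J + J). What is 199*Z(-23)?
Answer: 311236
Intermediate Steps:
Z(J) = 2*J*(-11 + J) (Z(J) = (-11 + J)*(2*J) = 2*J*(-11 + J))
199*Z(-23) = 199*(2*(-23)*(-11 - 23)) = 199*(2*(-23)*(-34)) = 199*1564 = 311236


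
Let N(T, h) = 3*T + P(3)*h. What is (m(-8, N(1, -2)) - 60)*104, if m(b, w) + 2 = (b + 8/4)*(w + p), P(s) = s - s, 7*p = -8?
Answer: -53248/7 ≈ -7606.9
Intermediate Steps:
p = -8/7 (p = (⅐)*(-8) = -8/7 ≈ -1.1429)
P(s) = 0
N(T, h) = 3*T (N(T, h) = 3*T + 0*h = 3*T + 0 = 3*T)
m(b, w) = -2 + (2 + b)*(-8/7 + w) (m(b, w) = -2 + (b + 8/4)*(w - 8/7) = -2 + (b + 8*(¼))*(-8/7 + w) = -2 + (b + 2)*(-8/7 + w) = -2 + (2 + b)*(-8/7 + w))
(m(-8, N(1, -2)) - 60)*104 = ((-30/7 + 2*(3*1) - 8/7*(-8) - 24) - 60)*104 = ((-30/7 + 2*3 + 64/7 - 8*3) - 60)*104 = ((-30/7 + 6 + 64/7 - 24) - 60)*104 = (-92/7 - 60)*104 = -512/7*104 = -53248/7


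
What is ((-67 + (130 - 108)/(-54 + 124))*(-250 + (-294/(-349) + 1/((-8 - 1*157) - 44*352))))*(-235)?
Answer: -350878890552093/89863312 ≈ -3.9046e+6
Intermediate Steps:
((-67 + (130 - 108)/(-54 + 124))*(-250 + (-294/(-349) + 1/((-8 - 1*157) - 44*352))))*(-235) = ((-67 + 22/70)*(-250 + (-294*(-1/349) + (1/352)/((-8 - 157) - 44))))*(-235) = ((-67 + 22*(1/70))*(-250 + (294/349 + (1/352)/(-165 - 44))))*(-235) = ((-67 + 11/35)*(-250 + (294/349 + (1/352)/(-209))))*(-235) = -2334*(-250 + (294/349 - 1/209*1/352))/35*(-235) = -2334*(-250 + (294/349 - 1/73568))/35*(-235) = -2334*(-250 + 21628643/25675232)/35*(-235) = -2334/35*(-6397179357/25675232)*(-235) = (7465508309619/449316560)*(-235) = -350878890552093/89863312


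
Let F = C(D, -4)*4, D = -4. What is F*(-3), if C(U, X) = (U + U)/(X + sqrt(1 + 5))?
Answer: -192/5 - 48*sqrt(6)/5 ≈ -61.915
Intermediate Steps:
C(U, X) = 2*U/(X + sqrt(6)) (C(U, X) = (2*U)/(X + sqrt(6)) = 2*U/(X + sqrt(6)))
F = -32/(-4 + sqrt(6)) (F = (2*(-4)/(-4 + sqrt(6)))*4 = -8/(-4 + sqrt(6))*4 = -32/(-4 + sqrt(6)) ≈ 20.638)
F*(-3) = (64/5 + 16*sqrt(6)/5)*(-3) = -192/5 - 48*sqrt(6)/5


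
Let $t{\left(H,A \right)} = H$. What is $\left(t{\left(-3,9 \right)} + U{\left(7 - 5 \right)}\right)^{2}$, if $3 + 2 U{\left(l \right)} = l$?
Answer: $\frac{49}{4} \approx 12.25$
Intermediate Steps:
$U{\left(l \right)} = - \frac{3}{2} + \frac{l}{2}$
$\left(t{\left(-3,9 \right)} + U{\left(7 - 5 \right)}\right)^{2} = \left(-3 - \left(\frac{3}{2} - \frac{7 - 5}{2}\right)\right)^{2} = \left(-3 + \left(- \frac{3}{2} + \frac{1}{2} \cdot 2\right)\right)^{2} = \left(-3 + \left(- \frac{3}{2} + 1\right)\right)^{2} = \left(-3 - \frac{1}{2}\right)^{2} = \left(- \frac{7}{2}\right)^{2} = \frac{49}{4}$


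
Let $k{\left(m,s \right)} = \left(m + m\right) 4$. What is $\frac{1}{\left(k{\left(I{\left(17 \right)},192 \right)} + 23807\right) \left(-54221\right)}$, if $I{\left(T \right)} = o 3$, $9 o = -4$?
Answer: $- \frac{3}{3870782969} \approx -7.7504 \cdot 10^{-10}$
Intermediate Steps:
$o = - \frac{4}{9}$ ($o = \frac{1}{9} \left(-4\right) = - \frac{4}{9} \approx -0.44444$)
$I{\left(T \right)} = - \frac{4}{3}$ ($I{\left(T \right)} = \left(- \frac{4}{9}\right) 3 = - \frac{4}{3}$)
$k{\left(m,s \right)} = 8 m$ ($k{\left(m,s \right)} = 2 m 4 = 8 m$)
$\frac{1}{\left(k{\left(I{\left(17 \right)},192 \right)} + 23807\right) \left(-54221\right)} = \frac{1}{\left(8 \left(- \frac{4}{3}\right) + 23807\right) \left(-54221\right)} = \frac{1}{- \frac{32}{3} + 23807} \left(- \frac{1}{54221}\right) = \frac{1}{\frac{71389}{3}} \left(- \frac{1}{54221}\right) = \frac{3}{71389} \left(- \frac{1}{54221}\right) = - \frac{3}{3870782969}$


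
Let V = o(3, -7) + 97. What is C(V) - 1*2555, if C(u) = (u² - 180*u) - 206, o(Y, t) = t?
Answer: -10861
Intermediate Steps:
V = 90 (V = -7 + 97 = 90)
C(u) = -206 + u² - 180*u
C(V) - 1*2555 = (-206 + 90² - 180*90) - 1*2555 = (-206 + 8100 - 16200) - 2555 = -8306 - 2555 = -10861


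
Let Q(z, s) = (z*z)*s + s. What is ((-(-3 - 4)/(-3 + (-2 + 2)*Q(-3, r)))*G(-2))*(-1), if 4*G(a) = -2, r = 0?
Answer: -7/6 ≈ -1.1667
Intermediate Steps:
Q(z, s) = s + s*z**2 (Q(z, s) = z**2*s + s = s*z**2 + s = s + s*z**2)
G(a) = -1/2 (G(a) = (1/4)*(-2) = -1/2)
((-(-3 - 4)/(-3 + (-2 + 2)*Q(-3, r)))*G(-2))*(-1) = (-(-3 - 4)/(-3 + (-2 + 2)*(0*(1 + (-3)**2)))*(-1/2))*(-1) = (-(-7)/(-3 + 0*(0*(1 + 9)))*(-1/2))*(-1) = (-(-7)/(-3 + 0*(0*10))*(-1/2))*(-1) = (-(-7)/(-3 + 0*0)*(-1/2))*(-1) = (-(-7)/(-3 + 0)*(-1/2))*(-1) = (-(-7)/(-3)*(-1/2))*(-1) = (-(-7)*(-1)/3*(-1/2))*(-1) = (-1*7/3*(-1/2))*(-1) = -7/3*(-1/2)*(-1) = (7/6)*(-1) = -7/6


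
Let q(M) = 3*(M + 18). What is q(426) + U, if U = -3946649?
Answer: -3945317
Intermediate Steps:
q(M) = 54 + 3*M (q(M) = 3*(18 + M) = 54 + 3*M)
q(426) + U = (54 + 3*426) - 3946649 = (54 + 1278) - 3946649 = 1332 - 3946649 = -3945317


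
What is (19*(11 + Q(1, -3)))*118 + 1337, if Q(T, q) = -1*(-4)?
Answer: 34967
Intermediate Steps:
Q(T, q) = 4
(19*(11 + Q(1, -3)))*118 + 1337 = (19*(11 + 4))*118 + 1337 = (19*15)*118 + 1337 = 285*118 + 1337 = 33630 + 1337 = 34967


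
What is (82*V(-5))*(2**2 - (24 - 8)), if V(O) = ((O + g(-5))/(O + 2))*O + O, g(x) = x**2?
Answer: -27880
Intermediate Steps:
V(O) = O + O*(25 + O)/(2 + O) (V(O) = ((O + (-5)**2)/(O + 2))*O + O = ((O + 25)/(2 + O))*O + O = ((25 + O)/(2 + O))*O + O = O*(25 + O)/(2 + O) + O = O + O*(25 + O)/(2 + O))
(82*V(-5))*(2**2 - (24 - 8)) = (82*(-5*(27 + 2*(-5))/(2 - 5)))*(2**2 - (24 - 8)) = (82*(-5*(27 - 10)/(-3)))*(4 - 1*16) = (82*(-5*(-1/3)*17))*(4 - 16) = (82*(85/3))*(-12) = (6970/3)*(-12) = -27880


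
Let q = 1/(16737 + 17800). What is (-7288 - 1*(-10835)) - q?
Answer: 122502738/34537 ≈ 3547.0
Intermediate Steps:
q = 1/34537 ≈ 2.8954e-5
(-7288 - 1*(-10835)) - q = (-7288 - 1*(-10835)) - 1*1/34537 = (-7288 + 10835) - 1/34537 = 3547 - 1/34537 = 122502738/34537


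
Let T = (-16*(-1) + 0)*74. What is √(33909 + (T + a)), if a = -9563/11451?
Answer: 2*√1150368547845/11451 ≈ 187.33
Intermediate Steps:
a = -9563/11451 (a = -9563*1/11451 = -9563/11451 ≈ -0.83512)
T = 1184 (T = (16 + 0)*74 = 16*74 = 1184)
√(33909 + (T + a)) = √(33909 + (1184 - 9563/11451)) = √(33909 + 13548421/11451) = √(401840380/11451) = 2*√1150368547845/11451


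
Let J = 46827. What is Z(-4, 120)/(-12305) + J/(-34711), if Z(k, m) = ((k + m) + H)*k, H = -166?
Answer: -116629687/85423771 ≈ -1.3653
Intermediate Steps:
Z(k, m) = k*(-166 + k + m) (Z(k, m) = ((k + m) - 166)*k = (-166 + k + m)*k = k*(-166 + k + m))
Z(-4, 120)/(-12305) + J/(-34711) = -4*(-166 - 4 + 120)/(-12305) + 46827/(-34711) = -4*(-50)*(-1/12305) + 46827*(-1/34711) = 200*(-1/12305) - 46827/34711 = -40/2461 - 46827/34711 = -116629687/85423771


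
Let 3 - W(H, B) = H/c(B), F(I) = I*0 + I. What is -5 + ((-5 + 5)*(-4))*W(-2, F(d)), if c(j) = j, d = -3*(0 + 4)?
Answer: -5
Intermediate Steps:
d = -12 (d = -3*4 = -12)
F(I) = I (F(I) = 0 + I = I)
W(H, B) = 3 - H/B
-5 + ((-5 + 5)*(-4))*W(-2, F(d)) = -5 + ((-5 + 5)*(-4))*(3 - 1*(-2)/(-12)) = -5 + (0*(-4))*(3 - 1*(-2)*(-1/12)) = -5 + 0*(3 - 1/6) = -5 + 0*(17/6) = -5 + 0 = -5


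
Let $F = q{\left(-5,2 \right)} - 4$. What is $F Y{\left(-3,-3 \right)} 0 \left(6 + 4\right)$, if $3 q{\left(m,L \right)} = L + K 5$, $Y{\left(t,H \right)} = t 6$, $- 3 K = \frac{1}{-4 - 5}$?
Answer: $0$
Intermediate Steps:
$K = \frac{1}{27}$ ($K = - \frac{1}{3 \left(-4 - 5\right)} = - \frac{1}{3 \left(-9\right)} = \left(- \frac{1}{3}\right) \left(- \frac{1}{9}\right) = \frac{1}{27} \approx 0.037037$)
$Y{\left(t,H \right)} = 6 t$
$q{\left(m,L \right)} = \frac{5}{81} + \frac{L}{3}$ ($q{\left(m,L \right)} = \frac{L + \frac{1}{27} \cdot 5}{3} = \frac{L + \frac{5}{27}}{3} = \frac{\frac{5}{27} + L}{3} = \frac{5}{81} + \frac{L}{3}$)
$F = - \frac{265}{81}$ ($F = \left(\frac{5}{81} + \frac{1}{3} \cdot 2\right) - 4 = \left(\frac{5}{81} + \frac{2}{3}\right) - 4 = \frac{59}{81} - 4 = - \frac{265}{81} \approx -3.2716$)
$F Y{\left(-3,-3 \right)} 0 \left(6 + 4\right) = - \frac{265 \cdot 6 \left(-3\right)}{81} \cdot 0 \left(6 + 4\right) = \left(- \frac{265}{81}\right) \left(-18\right) 0 \cdot 10 = \frac{530}{9} \cdot 0 = 0$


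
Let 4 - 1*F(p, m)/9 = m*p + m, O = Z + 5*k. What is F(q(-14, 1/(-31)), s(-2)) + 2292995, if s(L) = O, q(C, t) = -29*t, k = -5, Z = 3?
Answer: 71095841/31 ≈ 2.2934e+6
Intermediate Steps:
O = -22 (O = 3 + 5*(-5) = 3 - 25 = -22)
s(L) = -22
F(p, m) = 36 - 9*m - 9*m*p (F(p, m) = 36 - 9*(m*p + m) = 36 - 9*(m + m*p) = 36 + (-9*m - 9*m*p) = 36 - 9*m - 9*m*p)
F(q(-14, 1/(-31)), s(-2)) + 2292995 = (36 - 9*(-22) - 9*(-22)*(-29/(-31))) + 2292995 = (36 + 198 - 9*(-22)*(-29*(-1/31))) + 2292995 = (36 + 198 - 9*(-22)*29/31) + 2292995 = (36 + 198 + 5742/31) + 2292995 = 12996/31 + 2292995 = 71095841/31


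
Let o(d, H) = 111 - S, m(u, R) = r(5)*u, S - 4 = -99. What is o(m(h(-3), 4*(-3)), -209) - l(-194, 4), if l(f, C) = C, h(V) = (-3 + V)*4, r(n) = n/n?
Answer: 202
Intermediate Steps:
r(n) = 1
S = -95 (S = 4 - 99 = -95)
h(V) = -12 + 4*V
m(u, R) = u (m(u, R) = 1*u = u)
o(d, H) = 206 (o(d, H) = 111 - 1*(-95) = 111 + 95 = 206)
o(m(h(-3), 4*(-3)), -209) - l(-194, 4) = 206 - 1*4 = 206 - 4 = 202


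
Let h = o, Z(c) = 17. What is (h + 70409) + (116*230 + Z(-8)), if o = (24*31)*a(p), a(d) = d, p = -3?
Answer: 94874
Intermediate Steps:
o = -2232 (o = (24*31)*(-3) = 744*(-3) = -2232)
h = -2232
(h + 70409) + (116*230 + Z(-8)) = (-2232 + 70409) + (116*230 + 17) = 68177 + (26680 + 17) = 68177 + 26697 = 94874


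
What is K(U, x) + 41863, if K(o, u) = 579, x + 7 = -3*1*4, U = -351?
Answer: 42442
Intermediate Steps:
x = -19 (x = -7 - 3*1*4 = -7 - 3*4 = -7 - 12 = -19)
K(U, x) + 41863 = 579 + 41863 = 42442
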